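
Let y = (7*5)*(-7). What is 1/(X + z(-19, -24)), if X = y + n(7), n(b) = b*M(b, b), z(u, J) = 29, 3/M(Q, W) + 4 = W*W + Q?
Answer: -52/11211 ≈ -0.0046383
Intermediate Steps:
M(Q, W) = 3/(-4 + Q + W²) (M(Q, W) = 3/(-4 + (W*W + Q)) = 3/(-4 + (W² + Q)) = 3/(-4 + (Q + W²)) = 3/(-4 + Q + W²))
n(b) = 3*b/(-4 + b + b²) (n(b) = b*(3/(-4 + b + b²)) = 3*b/(-4 + b + b²))
y = -245 (y = 35*(-7) = -245)
X = -12719/52 (X = -245 + 3*7/(-4 + 7 + 7²) = -245 + 3*7/(-4 + 7 + 49) = -245 + 3*7/52 = -245 + 3*7*(1/52) = -245 + 21/52 = -12719/52 ≈ -244.60)
1/(X + z(-19, -24)) = 1/(-12719/52 + 29) = 1/(-11211/52) = -52/11211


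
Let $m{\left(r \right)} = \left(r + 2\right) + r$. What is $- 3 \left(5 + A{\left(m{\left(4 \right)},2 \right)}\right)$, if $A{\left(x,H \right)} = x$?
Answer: $-45$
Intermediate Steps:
$m{\left(r \right)} = 2 + 2 r$ ($m{\left(r \right)} = \left(2 + r\right) + r = 2 + 2 r$)
$- 3 \left(5 + A{\left(m{\left(4 \right)},2 \right)}\right) = - 3 \left(5 + \left(2 + 2 \cdot 4\right)\right) = - 3 \left(5 + \left(2 + 8\right)\right) = - 3 \left(5 + 10\right) = \left(-3\right) 15 = -45$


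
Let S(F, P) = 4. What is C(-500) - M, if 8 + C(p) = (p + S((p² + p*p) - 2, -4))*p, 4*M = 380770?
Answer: 305599/2 ≈ 1.5280e+5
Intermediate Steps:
M = 190385/2 (M = (¼)*380770 = 190385/2 ≈ 95193.)
C(p) = -8 + p*(4 + p) (C(p) = -8 + (p + 4)*p = -8 + (4 + p)*p = -8 + p*(4 + p))
C(-500) - M = (-8 + (-500)² + 4*(-500)) - 1*190385/2 = (-8 + 250000 - 2000) - 190385/2 = 247992 - 190385/2 = 305599/2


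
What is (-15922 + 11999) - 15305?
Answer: -19228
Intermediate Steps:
(-15922 + 11999) - 15305 = -3923 - 15305 = -19228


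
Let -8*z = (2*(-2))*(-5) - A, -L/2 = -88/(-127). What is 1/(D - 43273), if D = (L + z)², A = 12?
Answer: -16129/697858408 ≈ -2.3112e-5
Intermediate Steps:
L = -176/127 (L = -(-176)/(-127) = -(-176)*(-1)/127 = -2*88/127 = -176/127 ≈ -1.3858)
z = -1 (z = -((2*(-2))*(-5) - 1*12)/8 = -(-4*(-5) - 12)/8 = -(20 - 12)/8 = -⅛*8 = -1)
D = 91809/16129 (D = (-176/127 - 1)² = (-303/127)² = 91809/16129 ≈ 5.6922)
1/(D - 43273) = 1/(91809/16129 - 43273) = 1/(-697858408/16129) = -16129/697858408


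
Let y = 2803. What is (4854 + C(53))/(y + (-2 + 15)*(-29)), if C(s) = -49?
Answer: 4805/2426 ≈ 1.9806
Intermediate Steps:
(4854 + C(53))/(y + (-2 + 15)*(-29)) = (4854 - 49)/(2803 + (-2 + 15)*(-29)) = 4805/(2803 + 13*(-29)) = 4805/(2803 - 377) = 4805/2426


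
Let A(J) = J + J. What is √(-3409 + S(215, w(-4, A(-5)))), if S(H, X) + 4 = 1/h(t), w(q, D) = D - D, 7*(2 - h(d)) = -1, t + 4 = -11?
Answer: 2*I*√191955/15 ≈ 58.417*I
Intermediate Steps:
t = -15 (t = -4 - 11 = -15)
h(d) = 15/7 (h(d) = 2 - ⅐*(-1) = 2 + ⅐ = 15/7)
A(J) = 2*J
w(q, D) = 0
S(H, X) = -53/15 (S(H, X) = -4 + 1/(15/7) = -4 + 7/15 = -53/15)
√(-3409 + S(215, w(-4, A(-5)))) = √(-3409 - 53/15) = √(-51188/15) = 2*I*√191955/15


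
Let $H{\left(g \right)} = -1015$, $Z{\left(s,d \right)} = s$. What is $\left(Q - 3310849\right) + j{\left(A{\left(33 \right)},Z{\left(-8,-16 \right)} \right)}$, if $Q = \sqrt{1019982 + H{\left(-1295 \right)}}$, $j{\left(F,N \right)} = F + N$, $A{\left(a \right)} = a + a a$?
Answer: $-3309735 + \sqrt{1018967} \approx -3.3087 \cdot 10^{6}$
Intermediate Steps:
$A{\left(a \right)} = a + a^{2}$
$Q = \sqrt{1018967}$ ($Q = \sqrt{1019982 - 1015} = \sqrt{1018967} \approx 1009.4$)
$\left(Q - 3310849\right) + j{\left(A{\left(33 \right)},Z{\left(-8,-16 \right)} \right)} = \left(\sqrt{1018967} - 3310849\right) - \left(8 - 33 \left(1 + 33\right)\right) = \left(-3310849 + \sqrt{1018967}\right) + \left(33 \cdot 34 - 8\right) = \left(-3310849 + \sqrt{1018967}\right) + \left(1122 - 8\right) = \left(-3310849 + \sqrt{1018967}\right) + 1114 = -3309735 + \sqrt{1018967}$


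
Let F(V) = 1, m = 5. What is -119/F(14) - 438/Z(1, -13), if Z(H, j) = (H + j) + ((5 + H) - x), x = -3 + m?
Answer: -257/4 ≈ -64.250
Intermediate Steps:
x = 2 (x = -3 + 5 = 2)
Z(H, j) = 3 + j + 2*H (Z(H, j) = (H + j) + ((5 + H) - 1*2) = (H + j) + ((5 + H) - 2) = (H + j) + (3 + H) = 3 + j + 2*H)
-119/F(14) - 438/Z(1, -13) = -119/1 - 438/(3 - 13 + 2*1) = -119*1 - 438/(3 - 13 + 2) = -119 - 438/(-8) = -119 - 438*(-1/8) = -119 + 219/4 = -257/4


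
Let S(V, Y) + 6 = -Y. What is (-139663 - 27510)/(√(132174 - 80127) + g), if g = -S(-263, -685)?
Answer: 113510467/408994 + 501519*√5783/408994 ≈ 370.79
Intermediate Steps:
S(V, Y) = -6 - Y
g = -679 (g = -(-6 - 1*(-685)) = -(-6 + 685) = -1*679 = -679)
(-139663 - 27510)/(√(132174 - 80127) + g) = (-139663 - 27510)/(√(132174 - 80127) - 679) = -167173/(√52047 - 679) = -167173/(3*√5783 - 679) = -167173/(-679 + 3*√5783)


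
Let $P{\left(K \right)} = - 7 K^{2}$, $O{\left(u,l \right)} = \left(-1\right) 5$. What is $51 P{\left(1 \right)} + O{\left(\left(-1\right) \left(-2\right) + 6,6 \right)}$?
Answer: $-362$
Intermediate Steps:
$O{\left(u,l \right)} = -5$
$51 P{\left(1 \right)} + O{\left(\left(-1\right) \left(-2\right) + 6,6 \right)} = 51 \left(- 7 \cdot 1^{2}\right) - 5 = 51 \left(\left(-7\right) 1\right) - 5 = 51 \left(-7\right) - 5 = -357 - 5 = -362$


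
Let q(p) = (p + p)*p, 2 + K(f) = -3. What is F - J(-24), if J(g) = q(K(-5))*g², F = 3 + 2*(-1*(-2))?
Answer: -28793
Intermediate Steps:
K(f) = -5 (K(f) = -2 - 3 = -5)
q(p) = 2*p² (q(p) = (2*p)*p = 2*p²)
F = 7 (F = 3 + 2*2 = 3 + 4 = 7)
J(g) = 50*g² (J(g) = (2*(-5)²)*g² = (2*25)*g² = 50*g²)
F - J(-24) = 7 - 50*(-24)² = 7 - 50*576 = 7 - 1*28800 = 7 - 28800 = -28793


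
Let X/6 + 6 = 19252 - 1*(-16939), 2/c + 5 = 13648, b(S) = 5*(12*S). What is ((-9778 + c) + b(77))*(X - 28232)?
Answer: -13291456675776/13643 ≈ -9.7423e+8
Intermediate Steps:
b(S) = 60*S
c = 2/13643 (c = 2/(-5 + 13648) = 2/13643 ≈ 0.00014660)
X = 217110 (X = -36 + 6*(19252 - 1*(-16939)) = -36 + 6*(19252 + 16939) = -36 + 6*36191 = -36 + 217146 = 217110)
((-9778 + c) + b(77))*(X - 28232) = ((-9778 + 2/13643) + 60*77)*(217110 - 28232) = (-133401252/13643 + 4620)*188878 = -70370592/13643*188878 = -13291456675776/13643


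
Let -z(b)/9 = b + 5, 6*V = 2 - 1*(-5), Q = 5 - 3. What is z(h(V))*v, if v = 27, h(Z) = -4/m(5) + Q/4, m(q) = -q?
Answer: -15309/10 ≈ -1530.9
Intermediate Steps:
Q = 2
V = 7/6 (V = (2 - 1*(-5))/6 = (2 + 5)/6 = (1/6)*7 = 7/6 ≈ 1.1667)
h(Z) = 13/10 (h(Z) = -4/((-1*5)) + 2/4 = -4/(-5) + 2*(1/4) = -4*(-1/5) + 1/2 = 4/5 + 1/2 = 13/10)
z(b) = -45 - 9*b (z(b) = -9*(b + 5) = -9*(5 + b) = -45 - 9*b)
z(h(V))*v = (-45 - 9*13/10)*27 = (-45 - 117/10)*27 = -567/10*27 = -15309/10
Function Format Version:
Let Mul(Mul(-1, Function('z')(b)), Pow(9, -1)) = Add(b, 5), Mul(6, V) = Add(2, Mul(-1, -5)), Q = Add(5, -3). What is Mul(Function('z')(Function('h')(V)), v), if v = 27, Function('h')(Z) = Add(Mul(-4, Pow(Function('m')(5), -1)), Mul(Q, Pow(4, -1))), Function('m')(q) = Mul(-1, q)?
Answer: Rational(-15309, 10) ≈ -1530.9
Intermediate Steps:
Q = 2
V = Rational(7, 6) (V = Mul(Rational(1, 6), Add(2, Mul(-1, -5))) = Mul(Rational(1, 6), Add(2, 5)) = Mul(Rational(1, 6), 7) = Rational(7, 6) ≈ 1.1667)
Function('h')(Z) = Rational(13, 10) (Function('h')(Z) = Add(Mul(-4, Pow(Mul(-1, 5), -1)), Mul(2, Pow(4, -1))) = Add(Mul(-4, Pow(-5, -1)), Mul(2, Rational(1, 4))) = Add(Mul(-4, Rational(-1, 5)), Rational(1, 2)) = Add(Rational(4, 5), Rational(1, 2)) = Rational(13, 10))
Function('z')(b) = Add(-45, Mul(-9, b)) (Function('z')(b) = Mul(-9, Add(b, 5)) = Mul(-9, Add(5, b)) = Add(-45, Mul(-9, b)))
Mul(Function('z')(Function('h')(V)), v) = Mul(Add(-45, Mul(-9, Rational(13, 10))), 27) = Mul(Add(-45, Rational(-117, 10)), 27) = Mul(Rational(-567, 10), 27) = Rational(-15309, 10)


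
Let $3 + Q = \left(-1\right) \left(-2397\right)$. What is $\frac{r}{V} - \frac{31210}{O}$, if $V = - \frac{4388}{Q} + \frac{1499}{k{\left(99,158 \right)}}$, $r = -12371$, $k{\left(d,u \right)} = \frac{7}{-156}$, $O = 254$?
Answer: $- \frac{622155801341}{5078668786} \approx -122.5$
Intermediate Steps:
$k{\left(d,u \right)} = - \frac{7}{156}$ ($k{\left(d,u \right)} = 7 \left(- \frac{1}{156}\right) = - \frac{7}{156}$)
$Q = 2394$ ($Q = -3 - -2397 = -3 + 2397 = 2394$)
$V = - \frac{39989518}{1197}$ ($V = - \frac{4388}{2394} + \frac{1499}{- \frac{7}{156}} = \left(-4388\right) \frac{1}{2394} + 1499 \left(- \frac{156}{7}\right) = - \frac{2194}{1197} - \frac{233844}{7} = - \frac{39989518}{1197} \approx -33408.0$)
$\frac{r}{V} - \frac{31210}{O} = - \frac{12371}{- \frac{39989518}{1197}} - \frac{31210}{254} = \left(-12371\right) \left(- \frac{1197}{39989518}\right) - \frac{15605}{127} = \frac{14808087}{39989518} - \frac{15605}{127} = - \frac{622155801341}{5078668786}$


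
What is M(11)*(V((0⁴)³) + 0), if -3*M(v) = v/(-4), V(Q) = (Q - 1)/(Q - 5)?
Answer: 11/60 ≈ 0.18333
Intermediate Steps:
V(Q) = (-1 + Q)/(-5 + Q)
M(v) = v/12 (M(v) = -v/(3*(-4)) = -v*(-1)/(3*4) = -(-1)*v/12 = v/12)
M(11)*(V((0⁴)³) + 0) = ((1/12)*11)*((-1 + (0⁴)³)/(-5 + (0⁴)³) + 0) = 11*((-1 + 0³)/(-5 + 0³) + 0)/12 = 11*((-1 + 0)/(-5 + 0) + 0)/12 = 11*(-1/(-5) + 0)/12 = 11*(-⅕*(-1) + 0)/12 = 11*(⅕ + 0)/12 = (11/12)*(⅕) = 11/60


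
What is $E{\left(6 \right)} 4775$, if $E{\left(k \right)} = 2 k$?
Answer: $57300$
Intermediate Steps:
$E{\left(6 \right)} 4775 = 2 \cdot 6 \cdot 4775 = 12 \cdot 4775 = 57300$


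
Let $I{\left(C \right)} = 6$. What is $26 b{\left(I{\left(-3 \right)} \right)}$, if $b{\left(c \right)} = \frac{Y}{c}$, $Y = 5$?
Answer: $\frac{65}{3} \approx 21.667$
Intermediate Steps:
$b{\left(c \right)} = \frac{5}{c}$
$26 b{\left(I{\left(-3 \right)} \right)} = 26 \cdot \frac{5}{6} = \frac{65}{3}$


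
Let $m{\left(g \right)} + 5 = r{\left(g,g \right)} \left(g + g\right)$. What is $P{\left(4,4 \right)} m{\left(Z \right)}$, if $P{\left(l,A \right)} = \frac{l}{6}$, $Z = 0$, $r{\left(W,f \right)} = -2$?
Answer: $- \frac{10}{3} \approx -3.3333$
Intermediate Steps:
$m{\left(g \right)} = -5 - 4 g$ ($m{\left(g \right)} = -5 - 2 \left(g + g\right) = -5 - 2 \cdot 2 g = -5 - 4 g$)
$P{\left(l,A \right)} = \frac{l}{6}$ ($P{\left(l,A \right)} = l \frac{1}{6} = \frac{l}{6}$)
$P{\left(4,4 \right)} m{\left(Z \right)} = \frac{1}{6} \cdot 4 \left(-5 - 0\right) = \frac{2 \left(-5 + 0\right)}{3} = \frac{2}{3} \left(-5\right) = - \frac{10}{3}$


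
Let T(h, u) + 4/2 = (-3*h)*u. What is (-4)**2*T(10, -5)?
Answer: 2368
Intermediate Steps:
T(h, u) = -2 - 3*h*u (T(h, u) = -2 + (-3*h)*u = -2 - 3*h*u)
(-4)**2*T(10, -5) = (-4)**2*(-2 - 3*10*(-5)) = 16*(-2 + 150) = 16*148 = 2368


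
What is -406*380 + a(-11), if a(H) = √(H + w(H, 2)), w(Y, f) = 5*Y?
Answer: -154280 + I*√66 ≈ -1.5428e+5 + 8.124*I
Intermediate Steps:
a(H) = √6*√H (a(H) = √(H + 5*H) = √(6*H) = √6*√H)
-406*380 + a(-11) = -406*380 + √6*√(-11) = -154280 + √6*(I*√11) = -154280 + I*√66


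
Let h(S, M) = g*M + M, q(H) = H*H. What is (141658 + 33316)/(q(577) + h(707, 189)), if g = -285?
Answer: 174974/279253 ≈ 0.62658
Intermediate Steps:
q(H) = H²
h(S, M) = -284*M (h(S, M) = -285*M + M = -284*M)
(141658 + 33316)/(q(577) + h(707, 189)) = (141658 + 33316)/(577² - 284*189) = 174974/(332929 - 53676) = 174974/279253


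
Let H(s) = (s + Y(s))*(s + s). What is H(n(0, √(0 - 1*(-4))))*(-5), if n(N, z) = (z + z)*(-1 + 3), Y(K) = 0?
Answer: -640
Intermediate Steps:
n(N, z) = 4*z (n(N, z) = (2*z)*2 = 4*z)
H(s) = 2*s² (H(s) = (s + 0)*(s + s) = s*(2*s) = 2*s²)
H(n(0, √(0 - 1*(-4))))*(-5) = (2*(4*√(0 - 1*(-4)))²)*(-5) = (2*(4*√(0 + 4))²)*(-5) = (2*(4*√4)²)*(-5) = (2*(4*2)²)*(-5) = (2*8²)*(-5) = (2*64)*(-5) = 128*(-5) = -640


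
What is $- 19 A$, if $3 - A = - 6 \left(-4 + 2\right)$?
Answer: $171$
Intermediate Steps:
$A = -9$ ($A = 3 - - 6 \left(-4 + 2\right) = 3 - - 6 \left(-2\right) = 3 - \left(-1\right) \left(-12\right) = 3 - 12 = -9$)
$- 19 A = \left(-19\right) \left(-9\right) = 171$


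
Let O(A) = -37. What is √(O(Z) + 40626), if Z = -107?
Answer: √40589 ≈ 201.47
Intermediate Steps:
√(O(Z) + 40626) = √(-37 + 40626) = √40589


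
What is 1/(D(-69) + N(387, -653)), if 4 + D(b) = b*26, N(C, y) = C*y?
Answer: -1/254509 ≈ -3.9291e-6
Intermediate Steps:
D(b) = -4 + 26*b (D(b) = -4 + b*26 = -4 + 26*b)
1/(D(-69) + N(387, -653)) = 1/((-4 + 26*(-69)) + 387*(-653)) = 1/((-4 - 1794) - 252711) = 1/(-1798 - 252711) = 1/(-254509) = -1/254509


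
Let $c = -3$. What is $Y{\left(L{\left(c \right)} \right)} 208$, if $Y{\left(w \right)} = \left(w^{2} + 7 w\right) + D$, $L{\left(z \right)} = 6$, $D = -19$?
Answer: $12272$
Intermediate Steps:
$Y{\left(w \right)} = -19 + w^{2} + 7 w$ ($Y{\left(w \right)} = \left(w^{2} + 7 w\right) - 19 = -19 + w^{2} + 7 w$)
$Y{\left(L{\left(c \right)} \right)} 208 = \left(-19 + 6^{2} + 7 \cdot 6\right) 208 = \left(-19 + 36 + 42\right) 208 = 59 \cdot 208 = 12272$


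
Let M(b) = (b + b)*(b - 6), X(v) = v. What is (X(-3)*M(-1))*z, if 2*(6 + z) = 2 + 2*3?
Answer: 84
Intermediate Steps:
M(b) = 2*b*(-6 + b) (M(b) = (2*b)*(-6 + b) = 2*b*(-6 + b))
z = -2 (z = -6 + (2 + 2*3)/2 = -6 + (2 + 6)/2 = -6 + (1/2)*8 = -6 + 4 = -2)
(X(-3)*M(-1))*z = -6*(-1)*(-6 - 1)*(-2) = -6*(-1)*(-7)*(-2) = -3*14*(-2) = -42*(-2) = 84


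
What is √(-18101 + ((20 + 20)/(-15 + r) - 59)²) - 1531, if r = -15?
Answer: -1531 + 2*I*√32537/3 ≈ -1531.0 + 120.25*I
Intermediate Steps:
√(-18101 + ((20 + 20)/(-15 + r) - 59)²) - 1531 = √(-18101 + ((20 + 20)/(-15 - 15) - 59)²) - 1531 = √(-18101 + (40/(-30) - 59)²) - 1531 = √(-18101 + (40*(-1/30) - 59)²) - 1531 = √(-18101 + (-4/3 - 59)²) - 1531 = √(-18101 + (-181/3)²) - 1531 = √(-18101 + 32761/9) - 1531 = √(-130148/9) - 1531 = 2*I*√32537/3 - 1531 = -1531 + 2*I*√32537/3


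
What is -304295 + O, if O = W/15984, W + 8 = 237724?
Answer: -1215903391/3996 ≈ -3.0428e+5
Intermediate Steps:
W = 237716 (W = -8 + 237724 = 237716)
O = 59429/3996 (O = 237716/15984 = 237716*(1/15984) = 59429/3996 ≈ 14.872)
-304295 + O = -304295 + 59429/3996 = -1215903391/3996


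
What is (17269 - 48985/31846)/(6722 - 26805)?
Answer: -549899589/639563218 ≈ -0.85981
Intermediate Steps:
(17269 - 48985/31846)/(6722 - 26805) = (17269 - 48985*1/31846)/(-20083) = (17269 - 48985/31846)*(-1/20083) = (549899589/31846)*(-1/20083) = -549899589/639563218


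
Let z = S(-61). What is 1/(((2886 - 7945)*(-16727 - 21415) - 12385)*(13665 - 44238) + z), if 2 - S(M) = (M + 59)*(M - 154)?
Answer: -1/5898998990417 ≈ -1.6952e-13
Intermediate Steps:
S(M) = 2 - (-154 + M)*(59 + M) (S(M) = 2 - (M + 59)*(M - 154) = 2 - (59 + M)*(-154 + M) = 2 - (-154 + M)*(59 + M))
z = -428 (z = 9088 - 1*(-61)² + 95*(-61) = 9088 - 1*3721 - 5795 = 9088 - 3721 - 5795 = -428)
1/(((2886 - 7945)*(-16727 - 21415) - 12385)*(13665 - 44238) + z) = 1/(((2886 - 7945)*(-16727 - 21415) - 12385)*(13665 - 44238) - 428) = 1/((-5059*(-38142) - 12385)*(-30573) - 428) = 1/((192960378 - 12385)*(-30573) - 428) = 1/(192947993*(-30573) - 428) = 1/(-5898998989989 - 428) = 1/(-5898998990417) = -1/5898998990417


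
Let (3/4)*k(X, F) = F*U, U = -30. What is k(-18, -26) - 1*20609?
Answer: -19569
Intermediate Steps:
k(X, F) = -40*F (k(X, F) = 4*(F*(-30))/3 = 4*(-30*F)/3 = -40*F)
k(-18, -26) - 1*20609 = -40*(-26) - 1*20609 = 1040 - 20609 = -19569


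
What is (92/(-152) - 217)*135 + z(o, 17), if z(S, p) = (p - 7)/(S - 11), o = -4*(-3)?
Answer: -1115935/38 ≈ -29367.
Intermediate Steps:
o = 12
z(S, p) = (-7 + p)/(-11 + S)
(92/(-152) - 217)*135 + z(o, 17) = (92/(-152) - 217)*135 + (-7 + 17)/(-11 + 12) = (92*(-1/152) - 217)*135 + 10/1 = (-23/38 - 217)*135 + 1*10 = -8269/38*135 + 10 = -1116315/38 + 10 = -1115935/38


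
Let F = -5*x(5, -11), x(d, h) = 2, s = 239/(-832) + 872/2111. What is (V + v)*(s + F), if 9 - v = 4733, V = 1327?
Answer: 58912625365/1756352 ≈ 33543.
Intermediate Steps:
s = 220975/1756352 (s = 239*(-1/832) + 872*(1/2111) = -239/832 + 872/2111 = 220975/1756352 ≈ 0.12581)
v = -4724 (v = 9 - 1*4733 = 9 - 4733 = -4724)
F = -10 (F = -5*2 = -10)
(V + v)*(s + F) = (1327 - 4724)*(220975/1756352 - 10) = -3397*(-17342545/1756352) = 58912625365/1756352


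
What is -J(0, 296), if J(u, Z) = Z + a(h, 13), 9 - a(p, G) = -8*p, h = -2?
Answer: -289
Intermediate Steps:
a(p, G) = 9 + 8*p (a(p, G) = 9 - (-8)*p = 9 + 8*p)
J(u, Z) = -7 + Z (J(u, Z) = Z + (9 + 8*(-2)) = Z + (9 - 16) = Z - 7 = -7 + Z)
-J(0, 296) = -(-7 + 296) = -1*289 = -289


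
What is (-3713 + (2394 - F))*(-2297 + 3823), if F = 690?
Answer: -3065734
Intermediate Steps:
(-3713 + (2394 - F))*(-2297 + 3823) = (-3713 + (2394 - 1*690))*(-2297 + 3823) = (-3713 + (2394 - 690))*1526 = (-3713 + 1704)*1526 = -2009*1526 = -3065734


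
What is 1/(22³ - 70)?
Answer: 1/10578 ≈ 9.4536e-5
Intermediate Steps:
1/(22³ - 70) = 1/(10648 - 70) = 1/10578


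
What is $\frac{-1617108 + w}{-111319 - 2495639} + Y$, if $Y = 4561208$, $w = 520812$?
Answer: $\frac{1981813130260}{434493} \approx 4.5612 \cdot 10^{6}$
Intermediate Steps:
$\frac{-1617108 + w}{-111319 - 2495639} + Y = \frac{-1617108 + 520812}{-111319 - 2495639} + 4561208 = - \frac{1096296}{-2606958} + 4561208 = \left(-1096296\right) \left(- \frac{1}{2606958}\right) + 4561208 = \frac{182716}{434493} + 4561208 = \frac{1981813130260}{434493}$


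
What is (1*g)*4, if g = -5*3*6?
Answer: -360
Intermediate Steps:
g = -90 (g = -15*6 = -90)
(1*g)*4 = (1*(-90))*4 = -90*4 = -360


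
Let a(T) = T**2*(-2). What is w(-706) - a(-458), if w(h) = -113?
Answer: 419415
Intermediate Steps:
a(T) = -2*T**2
w(-706) - a(-458) = -113 - (-2)*(-458)**2 = -113 - (-2)*209764 = -113 - 1*(-419528) = -113 + 419528 = 419415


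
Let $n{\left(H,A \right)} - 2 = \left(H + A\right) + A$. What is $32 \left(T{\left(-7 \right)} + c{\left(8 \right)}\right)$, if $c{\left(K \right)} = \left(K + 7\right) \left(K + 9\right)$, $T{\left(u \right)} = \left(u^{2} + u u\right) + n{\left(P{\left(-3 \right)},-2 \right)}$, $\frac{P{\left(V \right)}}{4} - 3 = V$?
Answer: $11232$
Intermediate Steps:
$P{\left(V \right)} = 12 + 4 V$
$n{\left(H,A \right)} = 2 + H + 2 A$ ($n{\left(H,A \right)} = 2 + \left(\left(H + A\right) + A\right) = 2 + \left(\left(A + H\right) + A\right) = 2 + \left(H + 2 A\right) = 2 + H + 2 A$)
$T{\left(u \right)} = -2 + 2 u^{2}$ ($T{\left(u \right)} = \left(u^{2} + u u\right) + \left(2 + \left(12 + 4 \left(-3\right)\right) + 2 \left(-2\right)\right) = \left(u^{2} + u^{2}\right) + \left(2 + \left(12 - 12\right) - 4\right) = 2 u^{2} + \left(2 + 0 - 4\right) = 2 u^{2} - 2 = -2 + 2 u^{2}$)
$c{\left(K \right)} = \left(7 + K\right) \left(9 + K\right)$
$32 \left(T{\left(-7 \right)} + c{\left(8 \right)}\right) = 32 \left(\left(-2 + 2 \left(-7\right)^{2}\right) + \left(63 + 8^{2} + 16 \cdot 8\right)\right) = 32 \left(\left(-2 + 2 \cdot 49\right) + \left(63 + 64 + 128\right)\right) = 32 \left(\left(-2 + 98\right) + 255\right) = 32 \left(96 + 255\right) = 32 \cdot 351 = 11232$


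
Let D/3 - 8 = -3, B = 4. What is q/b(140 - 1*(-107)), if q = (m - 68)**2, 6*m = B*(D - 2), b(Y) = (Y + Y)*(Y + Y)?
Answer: 7921/549081 ≈ 0.014426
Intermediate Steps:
D = 15 (D = 24 + 3*(-3) = 24 - 9 = 15)
b(Y) = 4*Y**2 (b(Y) = (2*Y)*(2*Y) = 4*Y**2)
m = 26/3 (m = (4*(15 - 2))/6 = (4*13)/6 = (1/6)*52 = 26/3 ≈ 8.6667)
q = 31684/9 (q = (26/3 - 68)**2 = (-178/3)**2 = 31684/9 ≈ 3520.4)
q/b(140 - 1*(-107)) = 31684/(9*((4*(140 - 1*(-107))**2))) = 31684/(9*((4*(140 + 107)**2))) = 31684/(9*((4*247**2))) = 31684/(9*((4*61009))) = (31684/9)/244036 = (31684/9)*(1/244036) = 7921/549081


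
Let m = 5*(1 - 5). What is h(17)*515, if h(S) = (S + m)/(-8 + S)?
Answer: -515/3 ≈ -171.67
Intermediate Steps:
m = -20 (m = 5*(-4) = -20)
h(S) = (-20 + S)/(-8 + S) (h(S) = (S - 20)/(-8 + S) = (-20 + S)/(-8 + S))
h(17)*515 = ((-20 + 17)/(-8 + 17))*515 = (-3/9)*515 = ((1/9)*(-3))*515 = -1/3*515 = -515/3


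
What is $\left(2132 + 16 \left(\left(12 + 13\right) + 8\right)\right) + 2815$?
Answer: $5475$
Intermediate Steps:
$\left(2132 + 16 \left(\left(12 + 13\right) + 8\right)\right) + 2815 = \left(2132 + 16 \left(25 + 8\right)\right) + 2815 = \left(2132 + 16 \cdot 33\right) + 2815 = \left(2132 + 528\right) + 2815 = 2660 + 2815 = 5475$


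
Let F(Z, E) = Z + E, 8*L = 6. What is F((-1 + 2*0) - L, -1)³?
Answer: -1331/64 ≈ -20.797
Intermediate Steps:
L = ¾ (L = (⅛)*6 = ¾ ≈ 0.75000)
F(Z, E) = E + Z
F((-1 + 2*0) - L, -1)³ = (-1 + ((-1 + 2*0) - 1*¾))³ = (-1 + ((-1 + 0) - ¾))³ = (-1 + (-1 - ¾))³ = (-1 - 7/4)³ = (-11/4)³ = -1331/64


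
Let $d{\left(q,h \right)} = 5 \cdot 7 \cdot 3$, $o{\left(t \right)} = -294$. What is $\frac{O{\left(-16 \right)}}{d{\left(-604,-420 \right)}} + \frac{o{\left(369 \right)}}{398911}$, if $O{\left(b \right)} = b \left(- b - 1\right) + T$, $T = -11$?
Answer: $- \frac{100157531}{41885655} \approx -2.3912$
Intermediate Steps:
$d{\left(q,h \right)} = 105$ ($d{\left(q,h \right)} = 35 \cdot 3 = 105$)
$O{\left(b \right)} = -11 + b \left(-1 - b\right)$ ($O{\left(b \right)} = b \left(- b - 1\right) - 11 = b \left(-1 - b\right) - 11 = -11 + b \left(-1 - b\right)$)
$\frac{O{\left(-16 \right)}}{d{\left(-604,-420 \right)}} + \frac{o{\left(369 \right)}}{398911} = \frac{-11 - -16 - \left(-16\right)^{2}}{105} - \frac{294}{398911} = \left(-11 + 16 - 256\right) \frac{1}{105} - \frac{294}{398911} = \left(-251\right) \frac{1}{105} - \frac{294}{398911} = - \frac{251}{105} - \frac{294}{398911} = - \frac{100157531}{41885655}$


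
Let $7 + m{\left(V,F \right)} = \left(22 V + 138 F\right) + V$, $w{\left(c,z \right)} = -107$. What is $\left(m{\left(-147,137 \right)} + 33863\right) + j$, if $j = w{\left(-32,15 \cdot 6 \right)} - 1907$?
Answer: $47367$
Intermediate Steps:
$m{\left(V,F \right)} = -7 + 23 V + 138 F$ ($m{\left(V,F \right)} = -7 + \left(\left(22 V + 138 F\right) + V\right) = -7 + \left(23 V + 138 F\right) = -7 + 23 V + 138 F$)
$j = -2014$ ($j = -107 - 1907 = -2014$)
$\left(m{\left(-147,137 \right)} + 33863\right) + j = \left(\left(-7 + 23 \left(-147\right) + 138 \cdot 137\right) + 33863\right) - 2014 = \left(\left(-7 - 3381 + 18906\right) + 33863\right) - 2014 = \left(15518 + 33863\right) - 2014 = 49381 - 2014 = 47367$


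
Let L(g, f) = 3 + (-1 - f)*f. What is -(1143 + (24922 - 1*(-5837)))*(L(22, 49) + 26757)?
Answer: -775537620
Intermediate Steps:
L(g, f) = 3 + f*(-1 - f)
-(1143 + (24922 - 1*(-5837)))*(L(22, 49) + 26757) = -(1143 + (24922 - 1*(-5837)))*((3 - 1*49 - 1*49**2) + 26757) = -(1143 + (24922 + 5837))*((3 - 49 - 1*2401) + 26757) = -(1143 + 30759)*((3 - 49 - 2401) + 26757) = -31902*(-2447 + 26757) = -31902*24310 = -1*775537620 = -775537620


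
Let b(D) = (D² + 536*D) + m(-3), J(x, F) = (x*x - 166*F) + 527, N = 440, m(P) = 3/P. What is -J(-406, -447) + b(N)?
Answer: 189874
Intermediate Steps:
J(x, F) = 527 + x² - 166*F (J(x, F) = (x² - 166*F) + 527 = 527 + x² - 166*F)
b(D) = -1 + D² + 536*D (b(D) = (D² + 536*D) + 3/(-3) = (D² + 536*D) + 3*(-⅓) = (D² + 536*D) - 1 = -1 + D² + 536*D)
-J(-406, -447) + b(N) = -(527 + (-406)² - 166*(-447)) + (-1 + 440² + 536*440) = -(527 + 164836 + 74202) + (-1 + 193600 + 235840) = -1*239565 + 429439 = -239565 + 429439 = 189874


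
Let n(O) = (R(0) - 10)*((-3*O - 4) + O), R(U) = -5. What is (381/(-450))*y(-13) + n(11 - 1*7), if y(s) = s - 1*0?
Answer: 28651/150 ≈ 191.01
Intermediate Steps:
y(s) = s (y(s) = s + 0 = s)
n(O) = 60 + 30*O (n(O) = (-5 - 10)*((-3*O - 4) + O) = -15*((-4 - 3*O) + O) = -15*(-4 - 2*O) = 60 + 30*O)
(381/(-450))*y(-13) + n(11 - 1*7) = (381/(-450))*(-13) + (60 + 30*(11 - 1*7)) = (381*(-1/450))*(-13) + (60 + 30*(11 - 7)) = -127/150*(-13) + (60 + 30*4) = 1651/150 + (60 + 120) = 1651/150 + 180 = 28651/150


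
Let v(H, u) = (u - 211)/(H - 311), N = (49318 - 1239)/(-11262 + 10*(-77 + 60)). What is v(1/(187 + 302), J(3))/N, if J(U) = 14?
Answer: -550639428/3655879081 ≈ -0.15062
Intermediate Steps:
N = -48079/11432 (N = 48079/(-11262 + 10*(-17)) = 48079/(-11262 - 170) = 48079/(-11432) = 48079*(-1/11432) = -48079/11432 ≈ -4.2057)
v(H, u) = (-211 + u)/(-311 + H)
v(1/(187 + 302), J(3))/N = ((-211 + 14)/(-311 + 1/(187 + 302)))/(-48079/11432) = (-197/(-311 + 1/489))*(-11432/48079) = (-197/(-152078/489))*(-11432/48079) = -489/152078*(-197)*(-11432/48079) = (96333/152078)*(-11432/48079) = -550639428/3655879081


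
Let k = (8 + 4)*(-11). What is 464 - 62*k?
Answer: 8648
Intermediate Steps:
k = -132 (k = 12*(-11) = -132)
464 - 62*k = 464 - 62*(-132) = 464 + 8184 = 8648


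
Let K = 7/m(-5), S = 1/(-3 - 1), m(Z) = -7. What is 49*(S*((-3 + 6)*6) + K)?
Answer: -539/2 ≈ -269.50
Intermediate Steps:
S = -¼ (S = 1/(-4) = -¼ ≈ -0.25000)
K = -1 (K = 7/(-7) = 7*(-⅐) = -1)
49*(S*((-3 + 6)*6) + K) = 49*(-(-3 + 6)*6/4 - 1) = 49*(-3*6/4 - 1) = 49*(-¼*18 - 1) = 49*(-9/2 - 1) = 49*(-11/2) = -539/2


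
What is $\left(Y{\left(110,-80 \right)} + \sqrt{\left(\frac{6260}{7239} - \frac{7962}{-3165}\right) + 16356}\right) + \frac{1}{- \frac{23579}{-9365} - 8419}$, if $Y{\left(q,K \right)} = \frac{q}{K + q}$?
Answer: $\frac{96332869}{26273452} + \frac{\sqrt{954176955395194770}}{7637145} \approx 131.57$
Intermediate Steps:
$Y{\left(q,K \right)} = \frac{q}{K + q}$
$\left(Y{\left(110,-80 \right)} + \sqrt{\left(\frac{6260}{7239} - \frac{7962}{-3165}\right) + 16356}\right) + \frac{1}{- \frac{23579}{-9365} - 8419} = \left(\frac{110}{-80 + 110} + \sqrt{\left(\frac{6260}{7239} - \frac{7962}{-3165}\right) + 16356}\right) + \frac{1}{- \frac{23579}{-9365} - 8419} = \left(\frac{110}{30} + \sqrt{\left(6260 \cdot \frac{1}{7239} - - \frac{2654}{1055}\right) + 16356}\right) + \frac{1}{\left(-23579\right) \left(- \frac{1}{9365}\right) - 8419} = \left(110 \cdot \frac{1}{30} + \sqrt{\left(\frac{6260}{7239} + \frac{2654}{1055}\right) + 16356}\right) + \frac{1}{\frac{23579}{9365} - 8419} = \left(\frac{11}{3} + \sqrt{\frac{25816606}{7637145} + 16356}\right) + \frac{1}{- \frac{78820356}{9365}} = \left(\frac{11}{3} + \sqrt{\frac{124938960226}{7637145}}\right) - \frac{9365}{78820356} = \left(\frac{11}{3} + \frac{\sqrt{954176955395194770}}{7637145}\right) - \frac{9365}{78820356} = \frac{96332869}{26273452} + \frac{\sqrt{954176955395194770}}{7637145}$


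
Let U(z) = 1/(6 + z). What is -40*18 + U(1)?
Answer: -5039/7 ≈ -719.86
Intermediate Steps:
-40*18 + U(1) = -40*18 + 1/(6 + 1) = -720 + 1/7 = -720 + ⅐ = -5039/7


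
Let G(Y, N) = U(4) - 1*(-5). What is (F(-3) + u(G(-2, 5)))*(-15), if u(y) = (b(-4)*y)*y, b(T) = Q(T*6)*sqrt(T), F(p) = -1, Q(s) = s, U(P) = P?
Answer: 15 + 58320*I ≈ 15.0 + 58320.0*I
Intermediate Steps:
b(T) = 6*T**(3/2) (b(T) = (T*6)*sqrt(T) = (6*T)*sqrt(T) = 6*T**(3/2))
G(Y, N) = 9 (G(Y, N) = 4 - 1*(-5) = 4 + 5 = 9)
u(y) = -48*I*y**2 (u(y) = ((6*(-4)**(3/2))*y)*y = ((6*(-8*I))*y)*y = ((-48*I)*y)*y = (-48*I*y)*y = -48*I*y**2)
(F(-3) + u(G(-2, 5)))*(-15) = (-1 - 48*I*9**2)*(-15) = (-1 - 48*I*81)*(-15) = (-1 - 3888*I)*(-15) = 15 + 58320*I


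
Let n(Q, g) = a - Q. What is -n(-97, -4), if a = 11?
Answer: -108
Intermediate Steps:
n(Q, g) = 11 - Q
-n(-97, -4) = -(11 - 1*(-97)) = -(11 + 97) = -1*108 = -108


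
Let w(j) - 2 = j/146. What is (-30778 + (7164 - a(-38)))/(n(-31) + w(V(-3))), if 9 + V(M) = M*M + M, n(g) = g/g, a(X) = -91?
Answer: -1144786/145 ≈ -7895.1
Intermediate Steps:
n(g) = 1
V(M) = -9 + M + M² (V(M) = -9 + (M*M + M) = -9 + (M² + M) = -9 + (M + M²) = -9 + M + M²)
w(j) = 2 + j/146
(-30778 + (7164 - a(-38)))/(n(-31) + w(V(-3))) = (-30778 + (7164 - 1*(-91)))/(1 + (2 + (-9 - 3 + (-3)²)/146)) = (-30778 + (7164 + 91))/(1 + (2 + (-9 - 3 + 9)/146)) = (-30778 + 7255)/(1 + (2 + (1/146)*(-3))) = -23523/(1 + (2 - 3/146)) = -23523/(1 + 289/146) = -23523/435/146 = -23523*146/435 = -1144786/145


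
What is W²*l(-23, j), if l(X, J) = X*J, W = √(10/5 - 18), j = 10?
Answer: 3680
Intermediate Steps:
W = 4*I (W = √(10*(⅕) - 18) = √(2 - 18) = √(-16) = 4*I ≈ 4.0*I)
l(X, J) = J*X
W²*l(-23, j) = (4*I)²*(10*(-23)) = -16*(-230) = 3680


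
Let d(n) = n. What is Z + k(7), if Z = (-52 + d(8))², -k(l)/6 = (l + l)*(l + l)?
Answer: 760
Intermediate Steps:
k(l) = -24*l² (k(l) = -6*(l + l)*(l + l) = -6*2*l*2*l = -24*l²)
Z = 1936 (Z = (-52 + 8)² = (-44)² = 1936)
Z + k(7) = 1936 - 24*7² = 1936 - 24*49 = 1936 - 1176 = 760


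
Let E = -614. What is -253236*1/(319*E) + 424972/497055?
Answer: 104554892866/48678087315 ≈ 2.1479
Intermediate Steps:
-253236*1/(319*E) + 424972/497055 = -253236/(319*(-614)) + 424972/497055 = -253236/(-195866) + 424972*(1/497055) = -253236*(-1/195866) + 424972/497055 = 126618/97933 + 424972/497055 = 104554892866/48678087315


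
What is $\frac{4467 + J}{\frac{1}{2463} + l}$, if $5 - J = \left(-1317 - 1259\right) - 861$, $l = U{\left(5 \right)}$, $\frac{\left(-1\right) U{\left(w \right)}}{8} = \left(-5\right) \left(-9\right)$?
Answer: $- \frac{19479867}{886679} \approx -21.969$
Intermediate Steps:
$U{\left(w \right)} = -360$ ($U{\left(w \right)} = - 8 \left(\left(-5\right) \left(-9\right)\right) = \left(-8\right) 45 = -360$)
$l = -360$
$J = 3442$ ($J = 5 - \left(\left(-1317 - 1259\right) - 861\right) = 5 - \left(-2576 - 861\right) = 5 - -3437 = 5 + 3437 = 3442$)
$\frac{4467 + J}{\frac{1}{2463} + l} = \frac{4467 + 3442}{\frac{1}{2463} - 360} = \frac{7909}{\frac{1}{2463} - 360} = \frac{7909}{- \frac{886679}{2463}} = 7909 \left(- \frac{2463}{886679}\right) = - \frac{19479867}{886679}$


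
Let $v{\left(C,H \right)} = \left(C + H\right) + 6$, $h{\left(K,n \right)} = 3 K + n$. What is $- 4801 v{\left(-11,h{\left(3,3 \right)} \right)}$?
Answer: $-33607$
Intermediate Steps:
$h{\left(K,n \right)} = n + 3 K$
$v{\left(C,H \right)} = 6 + C + H$
$- 4801 v{\left(-11,h{\left(3,3 \right)} \right)} = - 4801 \left(6 - 11 + \left(3 + 3 \cdot 3\right)\right) = - 4801 \left(6 - 11 + \left(3 + 9\right)\right) = - 4801 \left(6 - 11 + 12\right) = \left(-4801\right) 7 = -33607$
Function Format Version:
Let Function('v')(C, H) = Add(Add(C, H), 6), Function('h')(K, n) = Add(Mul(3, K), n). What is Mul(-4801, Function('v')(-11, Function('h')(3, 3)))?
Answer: -33607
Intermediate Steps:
Function('h')(K, n) = Add(n, Mul(3, K))
Function('v')(C, H) = Add(6, C, H)
Mul(-4801, Function('v')(-11, Function('h')(3, 3))) = Mul(-4801, Add(6, -11, Add(3, Mul(3, 3)))) = Mul(-4801, Add(6, -11, Add(3, 9))) = Mul(-4801, Add(6, -11, 12)) = Mul(-4801, 7) = -33607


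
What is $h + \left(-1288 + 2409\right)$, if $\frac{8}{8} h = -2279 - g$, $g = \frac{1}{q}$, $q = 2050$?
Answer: $- \frac{2373901}{2050} \approx -1158.0$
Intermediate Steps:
$g = \frac{1}{2050} \approx 0.0004878$
$h = - \frac{4671951}{2050}$ ($h = -2279 - \frac{1}{2050} = - \frac{4671951}{2050} \approx -2279.0$)
$h + \left(-1288 + 2409\right) = - \frac{4671951}{2050} + \left(-1288 + 2409\right) = - \frac{4671951}{2050} + 1121 = - \frac{2373901}{2050}$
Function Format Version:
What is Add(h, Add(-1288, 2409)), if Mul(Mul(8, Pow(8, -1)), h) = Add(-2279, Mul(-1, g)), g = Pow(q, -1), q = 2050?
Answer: Rational(-2373901, 2050) ≈ -1158.0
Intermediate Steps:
g = Rational(1, 2050) (g = Pow(2050, -1) = Rational(1, 2050) ≈ 0.00048780)
h = Rational(-4671951, 2050) (h = Add(-2279, Mul(-1, Rational(1, 2050))) = Add(-2279, Rational(-1, 2050)) = Rational(-4671951, 2050) ≈ -2279.0)
Add(h, Add(-1288, 2409)) = Add(Rational(-4671951, 2050), Add(-1288, 2409)) = Add(Rational(-4671951, 2050), 1121) = Rational(-2373901, 2050)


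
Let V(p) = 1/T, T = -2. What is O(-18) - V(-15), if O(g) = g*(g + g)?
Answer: 1297/2 ≈ 648.50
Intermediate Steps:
V(p) = -½ (V(p) = 1/(-2) = -½)
O(g) = 2*g² (O(g) = g*(2*g) = 2*g²)
O(-18) - V(-15) = 2*(-18)² - 1*(-½) = 2*324 + ½ = 648 + ½ = 1297/2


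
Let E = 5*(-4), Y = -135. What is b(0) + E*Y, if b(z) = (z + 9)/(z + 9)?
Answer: 2701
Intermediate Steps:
b(z) = 1 (b(z) = (9 + z)/(9 + z) = 1)
E = -20
b(0) + E*Y = 1 - 20*(-135) = 1 + 2700 = 2701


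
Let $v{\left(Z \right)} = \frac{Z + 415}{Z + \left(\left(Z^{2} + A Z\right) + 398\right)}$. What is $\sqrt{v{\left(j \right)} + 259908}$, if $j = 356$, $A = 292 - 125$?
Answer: $\frac{\sqrt{1009231771791866}}{62314} \approx 509.81$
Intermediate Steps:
$A = 167$
$v{\left(Z \right)} = \frac{415 + Z}{398 + Z^{2} + 168 Z}$ ($v{\left(Z \right)} = \frac{Z + 415}{Z + \left(\left(Z^{2} + 167 Z\right) + 398\right)} = \frac{415 + Z}{Z + \left(398 + Z^{2} + 167 Z\right)} = \frac{415 + Z}{398 + Z^{2} + 168 Z}$)
$\sqrt{v{\left(j \right)} + 259908} = \sqrt{\frac{415 + 356}{398 + 356^{2} + 168 \cdot 356} + 259908} = \sqrt{\frac{1}{398 + 126736 + 59808} \cdot 771 + 259908} = \sqrt{\frac{1}{186942} \cdot 771 + 259908} = \sqrt{\frac{257}{62314} + 259908} = \sqrt{\frac{16195907369}{62314}} = \frac{\sqrt{1009231771791866}}{62314}$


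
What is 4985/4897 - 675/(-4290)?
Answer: 1646075/1400542 ≈ 1.1753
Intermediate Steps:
4985/4897 - 675/(-4290) = 4985*(1/4897) - 675*(-1/4290) = 4985/4897 + 45/286 = 1646075/1400542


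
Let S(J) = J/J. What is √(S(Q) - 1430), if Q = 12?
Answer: I*√1429 ≈ 37.802*I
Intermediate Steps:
S(J) = 1
√(S(Q) - 1430) = √(1 - 1430) = √(-1429) = I*√1429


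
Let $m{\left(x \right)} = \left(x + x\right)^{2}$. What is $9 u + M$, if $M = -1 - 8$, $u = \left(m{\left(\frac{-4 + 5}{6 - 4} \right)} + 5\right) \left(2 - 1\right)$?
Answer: $45$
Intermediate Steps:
$m{\left(x \right)} = 4 x^{2}$ ($m{\left(x \right)} = \left(2 x\right)^{2} = 4 x^{2}$)
$u = 6$ ($u = \left(4 \left(\frac{-4 + 5}{6 - 4}\right)^{2} + 5\right) \left(2 - 1\right) = \left(4 \left(1 \cdot \frac{1}{2}\right)^{2} + 5\right) 1 = \left(\frac{4}{4} + 5\right) 1 = \left(4 \cdot \frac{1}{4} + 5\right) 1 = \left(1 + 5\right) 1 = 6 \cdot 1 = 6$)
$M = -9$ ($M = -1 - 8 = -9$)
$9 u + M = 9 \cdot 6 - 9 = 54 - 9 = 45$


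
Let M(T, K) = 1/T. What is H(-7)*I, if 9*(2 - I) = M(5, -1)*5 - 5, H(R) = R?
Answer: -154/9 ≈ -17.111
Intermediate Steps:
I = 22/9 (I = 2 - (5/5 - 5)/9 = 2 - ((⅕)*5 - 5)/9 = 2 - (1 - 5)/9 = 2 - ⅑*(-4) = 2 + 4/9 = 22/9 ≈ 2.4444)
H(-7)*I = -7*22/9 = -154/9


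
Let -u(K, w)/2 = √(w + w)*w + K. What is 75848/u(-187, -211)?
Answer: 7091788/18822831 - 8001964*I*√422/18822831 ≈ 0.37677 - 8.7331*I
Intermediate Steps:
u(K, w) = -2*K - 2*√2*w^(3/2) (u(K, w) = -2*(√(w + w)*w + K) = -2*(√(2*w)*w + K) = -2*((√2*√w)*w + K) = -2*(√2*w^(3/2) + K) = -2*(K + √2*w^(3/2)) = -2*K - 2*√2*w^(3/2))
75848/u(-187, -211) = 75848/(-2*(-187) - 2*√2*(-211)^(3/2)) = 75848/(374 - 2*√2*(-211*I*√211)) = 75848/(374 + 422*I*√422)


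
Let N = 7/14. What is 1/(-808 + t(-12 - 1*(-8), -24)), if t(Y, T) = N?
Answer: -2/1615 ≈ -0.0012384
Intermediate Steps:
N = ½ (N = 7*(1/14) = ½ ≈ 0.50000)
t(Y, T) = ½
1/(-808 + t(-12 - 1*(-8), -24)) = 1/(-808 + ½) = 1/(-1615/2) = -2/1615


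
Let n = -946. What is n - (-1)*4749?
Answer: 3803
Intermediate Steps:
n - (-1)*4749 = -946 - (-1)*4749 = -946 - 1*(-4749) = -946 + 4749 = 3803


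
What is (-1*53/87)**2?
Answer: 2809/7569 ≈ 0.37112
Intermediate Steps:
(-1*53/87)**2 = (-53*1/87)**2 = (-53/87)**2 = 2809/7569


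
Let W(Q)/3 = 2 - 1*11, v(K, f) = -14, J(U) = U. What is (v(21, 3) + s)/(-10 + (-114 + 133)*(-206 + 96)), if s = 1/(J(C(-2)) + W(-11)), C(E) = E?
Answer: 407/60900 ≈ 0.0066831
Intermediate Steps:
W(Q) = -27 (W(Q) = 3*(2 - 1*11) = 3*(2 - 11) = 3*(-9) = -27)
s = -1/29 (s = 1/(-2 - 27) = 1/(-29) = -1/29 ≈ -0.034483)
(v(21, 3) + s)/(-10 + (-114 + 133)*(-206 + 96)) = (-14 - 1/29)/(-10 + (-114 + 133)*(-206 + 96)) = -407/(29*(-10 + 19*(-110))) = -407/(29*(-10 - 2090)) = -407/29/(-2100) = -407/29*(-1/2100) = 407/60900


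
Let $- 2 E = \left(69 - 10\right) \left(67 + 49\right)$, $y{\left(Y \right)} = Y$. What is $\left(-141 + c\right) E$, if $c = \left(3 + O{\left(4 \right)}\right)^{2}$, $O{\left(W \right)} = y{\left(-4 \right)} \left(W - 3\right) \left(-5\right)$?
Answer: $-1327736$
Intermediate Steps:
$O{\left(W \right)} = -60 + 20 W$ ($O{\left(W \right)} = - 4 \left(W - 3\right) \left(-5\right) = - 4 \left(-3 + W\right) \left(-5\right) = - 4 \left(15 - 5 W\right) = -60 + 20 W$)
$c = 529$ ($c = \left(3 + \left(-60 + 20 \cdot 4\right)\right)^{2} = \left(3 + \left(-60 + 80\right)\right)^{2} = \left(3 + 20\right)^{2} = 23^{2} = 529$)
$E = -3422$ ($E = - \frac{\left(69 - 10\right) \left(67 + 49\right)}{2} = - \frac{59 \cdot 116}{2} = \left(- \frac{1}{2}\right) 6844 = -3422$)
$\left(-141 + c\right) E = \left(-141 + 529\right) \left(-3422\right) = 388 \left(-3422\right) = -1327736$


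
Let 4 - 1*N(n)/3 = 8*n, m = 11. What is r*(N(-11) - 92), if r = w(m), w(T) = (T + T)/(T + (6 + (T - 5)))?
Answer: 176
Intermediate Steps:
N(n) = 12 - 24*n
w(T) = 2*T/(1 + 2*T) (w(T) = (2*T)/(T + (6 + (-5 + T))) = (2*T)/(T + (1 + T)) = (2*T)/(1 + 2*T) = 2*T/(1 + 2*T))
r = 22/23 (r = 2*11/(1 + 2*11) = 2*11/(1 + 22) = 2*11/23 = 2*11*(1/23) = 22/23 ≈ 0.95652)
r*(N(-11) - 92) = 22*((12 - 24*(-11)) - 92)/23 = 22*((12 + 264) - 92)/23 = 22*(276 - 92)/23 = (22/23)*184 = 176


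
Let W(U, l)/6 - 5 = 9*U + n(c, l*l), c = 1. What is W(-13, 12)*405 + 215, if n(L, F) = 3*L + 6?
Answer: -250075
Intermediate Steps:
n(L, F) = 6 + 3*L
W(U, l) = 84 + 54*U (W(U, l) = 30 + 6*(9*U + (6 + 3*1)) = 30 + 6*(9*U + (6 + 3)) = 30 + 6*(9*U + 9) = 30 + 6*(9 + 9*U) = 30 + (54 + 54*U) = 84 + 54*U)
W(-13, 12)*405 + 215 = (84 + 54*(-13))*405 + 215 = (84 - 702)*405 + 215 = -618*405 + 215 = -250290 + 215 = -250075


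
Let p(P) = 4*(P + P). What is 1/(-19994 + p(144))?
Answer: -1/18842 ≈ -5.3073e-5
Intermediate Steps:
p(P) = 8*P (p(P) = 4*(2*P) = 8*P)
1/(-19994 + p(144)) = 1/(-19994 + 8*144) = 1/(-19994 + 1152) = 1/(-18842) = -1/18842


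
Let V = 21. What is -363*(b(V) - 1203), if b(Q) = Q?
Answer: 429066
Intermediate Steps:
-363*(b(V) - 1203) = -363*(21 - 1203) = -363*(-1182) = 429066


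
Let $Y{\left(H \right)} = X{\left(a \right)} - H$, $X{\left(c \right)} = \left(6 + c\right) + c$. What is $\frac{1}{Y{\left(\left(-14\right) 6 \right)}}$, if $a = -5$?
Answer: $\frac{1}{80} \approx 0.0125$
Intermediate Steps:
$X{\left(c \right)} = 6 + 2 c$
$Y{\left(H \right)} = -4 - H$ ($Y{\left(H \right)} = \left(6 + 2 \left(-5\right)\right) - H = \left(6 - 10\right) - H = -4 - H$)
$\frac{1}{Y{\left(\left(-14\right) 6 \right)}} = \frac{1}{-4 - \left(-14\right) 6} = \frac{1}{-4 - -84} = \frac{1}{-4 + 84} = \frac{1}{80}$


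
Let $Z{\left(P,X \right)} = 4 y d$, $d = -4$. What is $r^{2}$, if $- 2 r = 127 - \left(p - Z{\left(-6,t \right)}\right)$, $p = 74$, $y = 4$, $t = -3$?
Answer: $\frac{121}{4} \approx 30.25$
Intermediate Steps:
$Z{\left(P,X \right)} = -64$ ($Z{\left(P,X \right)} = 4 \cdot 4 \left(-4\right) = 16 \left(-4\right) = -64$)
$r = \frac{11}{2}$ ($r = - \frac{127 - \left(74 - -64\right)}{2} = - \frac{127 - \left(74 + 64\right)}{2} = - \frac{127 - 138}{2} = \left(- \frac{1}{2}\right) \left(-11\right) = \frac{11}{2} \approx 5.5$)
$r^{2} = \left(\frac{11}{2}\right)^{2} = \frac{121}{4}$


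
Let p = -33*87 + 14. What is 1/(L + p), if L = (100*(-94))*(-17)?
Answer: 1/156943 ≈ 6.3717e-6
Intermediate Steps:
p = -2857 (p = -2871 + 14 = -2857)
L = 159800 (L = -9400*(-17) = 159800)
1/(L + p) = 1/(159800 - 2857) = 1/156943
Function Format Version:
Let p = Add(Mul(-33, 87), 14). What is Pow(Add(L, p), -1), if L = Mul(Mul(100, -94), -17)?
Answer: Rational(1, 156943) ≈ 6.3717e-6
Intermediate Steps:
p = -2857 (p = Add(-2871, 14) = -2857)
L = 159800 (L = Mul(-9400, -17) = 159800)
Pow(Add(L, p), -1) = Pow(Add(159800, -2857), -1) = Pow(156943, -1) = Rational(1, 156943)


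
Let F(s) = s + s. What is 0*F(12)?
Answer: 0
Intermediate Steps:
F(s) = 2*s
0*F(12) = 0*(2*12) = 0*24 = 0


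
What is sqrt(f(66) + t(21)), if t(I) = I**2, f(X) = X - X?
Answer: 21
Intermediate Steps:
f(X) = 0
sqrt(f(66) + t(21)) = sqrt(0 + 21**2) = sqrt(0 + 441) = sqrt(441) = 21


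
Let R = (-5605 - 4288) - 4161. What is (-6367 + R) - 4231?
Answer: -24652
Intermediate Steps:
R = -14054 (R = -9893 - 4161 = -14054)
(-6367 + R) - 4231 = (-6367 - 14054) - 4231 = -20421 - 4231 = -24652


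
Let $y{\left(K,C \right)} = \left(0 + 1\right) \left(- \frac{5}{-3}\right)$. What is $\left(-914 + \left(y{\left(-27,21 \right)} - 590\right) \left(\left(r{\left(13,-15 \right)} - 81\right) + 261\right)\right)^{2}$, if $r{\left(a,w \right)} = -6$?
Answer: $10667584656$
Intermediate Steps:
$y{\left(K,C \right)} = \frac{5}{3}$ ($y{\left(K,C \right)} = 1 \left(\left(-5\right) \left(- \frac{1}{3}\right)\right) = 1 \cdot \frac{5}{3} = \frac{5}{3}$)
$\left(-914 + \left(y{\left(-27,21 \right)} - 590\right) \left(\left(r{\left(13,-15 \right)} - 81\right) + 261\right)\right)^{2} = \left(-914 + \left(\frac{5}{3} - 590\right) \left(\left(-6 - 81\right) + 261\right)\right)^{2} = \left(-914 - \frac{1765 \left(\left(-6 - 81\right) + 261\right)}{3}\right)^{2} = \left(-914 - \frac{1765 \left(-87 + 261\right)}{3}\right)^{2} = \left(-914 - 102370\right)^{2} = \left(-103284\right)^{2} = 10667584656$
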